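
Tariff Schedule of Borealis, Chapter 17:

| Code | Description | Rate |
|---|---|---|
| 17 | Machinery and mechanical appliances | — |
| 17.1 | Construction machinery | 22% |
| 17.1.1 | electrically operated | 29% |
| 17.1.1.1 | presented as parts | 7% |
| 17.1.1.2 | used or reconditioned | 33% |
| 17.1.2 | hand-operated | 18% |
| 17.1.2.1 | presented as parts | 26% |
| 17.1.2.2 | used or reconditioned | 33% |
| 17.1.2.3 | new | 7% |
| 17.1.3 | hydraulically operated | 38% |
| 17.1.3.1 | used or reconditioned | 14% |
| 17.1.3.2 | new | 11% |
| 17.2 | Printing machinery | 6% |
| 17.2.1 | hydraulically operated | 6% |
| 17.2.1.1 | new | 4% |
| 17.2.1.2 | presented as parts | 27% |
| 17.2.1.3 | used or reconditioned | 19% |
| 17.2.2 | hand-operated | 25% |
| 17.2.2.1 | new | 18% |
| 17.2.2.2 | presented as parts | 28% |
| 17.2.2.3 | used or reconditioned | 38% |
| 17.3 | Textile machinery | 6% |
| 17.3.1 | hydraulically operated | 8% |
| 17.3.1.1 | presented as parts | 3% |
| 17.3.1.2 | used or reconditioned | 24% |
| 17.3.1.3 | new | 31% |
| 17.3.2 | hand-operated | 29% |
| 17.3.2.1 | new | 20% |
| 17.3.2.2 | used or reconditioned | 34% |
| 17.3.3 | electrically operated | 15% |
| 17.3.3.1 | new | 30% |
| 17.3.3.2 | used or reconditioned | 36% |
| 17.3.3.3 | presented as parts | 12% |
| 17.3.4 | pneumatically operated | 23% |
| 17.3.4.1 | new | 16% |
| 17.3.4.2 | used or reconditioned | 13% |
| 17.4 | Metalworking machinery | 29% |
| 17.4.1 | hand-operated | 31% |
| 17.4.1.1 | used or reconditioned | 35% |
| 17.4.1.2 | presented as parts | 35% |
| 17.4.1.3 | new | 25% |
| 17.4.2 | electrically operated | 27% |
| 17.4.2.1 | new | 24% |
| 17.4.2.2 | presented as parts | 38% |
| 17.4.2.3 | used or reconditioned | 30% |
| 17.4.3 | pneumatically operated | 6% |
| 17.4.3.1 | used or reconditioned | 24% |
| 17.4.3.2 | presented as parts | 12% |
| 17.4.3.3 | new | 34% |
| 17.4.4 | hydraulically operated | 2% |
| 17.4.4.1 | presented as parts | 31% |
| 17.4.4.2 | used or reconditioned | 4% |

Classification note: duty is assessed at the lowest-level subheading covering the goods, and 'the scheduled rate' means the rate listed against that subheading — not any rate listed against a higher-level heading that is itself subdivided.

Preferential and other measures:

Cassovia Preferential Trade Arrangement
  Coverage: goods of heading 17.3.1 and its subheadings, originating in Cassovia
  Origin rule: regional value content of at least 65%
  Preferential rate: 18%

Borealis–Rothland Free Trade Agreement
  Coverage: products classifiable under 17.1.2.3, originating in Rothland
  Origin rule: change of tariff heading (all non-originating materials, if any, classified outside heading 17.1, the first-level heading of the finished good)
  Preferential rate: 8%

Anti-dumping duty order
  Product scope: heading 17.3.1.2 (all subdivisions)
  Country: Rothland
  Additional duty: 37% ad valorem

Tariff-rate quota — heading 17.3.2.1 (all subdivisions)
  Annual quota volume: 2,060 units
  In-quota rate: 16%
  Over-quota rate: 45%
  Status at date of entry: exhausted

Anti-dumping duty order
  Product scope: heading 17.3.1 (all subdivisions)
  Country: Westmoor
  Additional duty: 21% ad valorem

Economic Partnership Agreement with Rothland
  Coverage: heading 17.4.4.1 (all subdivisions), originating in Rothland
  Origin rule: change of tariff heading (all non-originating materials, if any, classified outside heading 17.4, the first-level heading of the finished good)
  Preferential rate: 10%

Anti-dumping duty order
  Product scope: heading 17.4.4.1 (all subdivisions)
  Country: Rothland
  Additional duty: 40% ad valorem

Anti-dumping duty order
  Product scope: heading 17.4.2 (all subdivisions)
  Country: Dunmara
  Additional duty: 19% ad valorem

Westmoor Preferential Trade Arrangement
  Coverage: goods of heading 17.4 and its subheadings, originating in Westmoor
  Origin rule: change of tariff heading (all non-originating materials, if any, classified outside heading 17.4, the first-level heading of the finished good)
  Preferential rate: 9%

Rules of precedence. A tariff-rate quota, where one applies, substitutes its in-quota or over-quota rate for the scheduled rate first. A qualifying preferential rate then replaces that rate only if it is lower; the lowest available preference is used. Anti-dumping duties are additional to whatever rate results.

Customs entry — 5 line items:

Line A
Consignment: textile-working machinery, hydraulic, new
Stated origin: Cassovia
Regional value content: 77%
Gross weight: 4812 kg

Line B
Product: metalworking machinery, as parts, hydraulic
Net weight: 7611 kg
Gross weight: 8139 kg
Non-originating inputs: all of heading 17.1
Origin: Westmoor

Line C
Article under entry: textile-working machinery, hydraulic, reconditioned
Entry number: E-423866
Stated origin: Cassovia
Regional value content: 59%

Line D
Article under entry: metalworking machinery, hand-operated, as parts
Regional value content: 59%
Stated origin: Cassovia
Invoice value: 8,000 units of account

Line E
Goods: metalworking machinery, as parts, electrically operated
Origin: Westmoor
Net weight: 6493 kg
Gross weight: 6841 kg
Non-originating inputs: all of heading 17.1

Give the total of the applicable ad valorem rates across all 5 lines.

95%

Line A: textile-working → 17.3; hydraulic → 17.3.1; new → 17.3.1.3. Scheduled 31%. Cassovia agreement on 17.3.1: RVC ≥ 65% → 18% available; preferential 18%. → 18%.
Line B: metalworking → 17.4; hydraulic → 17.4.4; as parts → 17.4.4.1. Scheduled 31%. Westmoor agreement on 17.4: CTH met → 9% available; preferential 9%. → 9%.
Line C: textile-working → 17.3; hydraulic → 17.3.1; reconditioned → 17.3.1.2. Scheduled 24%. Cassovia agreement on 17.3.1: RVC < 65%. → 24%.
Line D: metalworking → 17.4; hand-operated → 17.4.1; as parts → 17.4.1.2. Scheduled 35%. Cassovia agreement on 17.3.1: 17.4.1.2 not covered. → 35%.
Line E: metalworking → 17.4; electrically operated → 17.4.2; as parts → 17.4.2.2. Scheduled 38%. Westmoor agreement on 17.4: CTH met → 9% available; preferential 9%. → 9%.
Sum: 18% + 9% + 24% + 35% + 9% = 95%.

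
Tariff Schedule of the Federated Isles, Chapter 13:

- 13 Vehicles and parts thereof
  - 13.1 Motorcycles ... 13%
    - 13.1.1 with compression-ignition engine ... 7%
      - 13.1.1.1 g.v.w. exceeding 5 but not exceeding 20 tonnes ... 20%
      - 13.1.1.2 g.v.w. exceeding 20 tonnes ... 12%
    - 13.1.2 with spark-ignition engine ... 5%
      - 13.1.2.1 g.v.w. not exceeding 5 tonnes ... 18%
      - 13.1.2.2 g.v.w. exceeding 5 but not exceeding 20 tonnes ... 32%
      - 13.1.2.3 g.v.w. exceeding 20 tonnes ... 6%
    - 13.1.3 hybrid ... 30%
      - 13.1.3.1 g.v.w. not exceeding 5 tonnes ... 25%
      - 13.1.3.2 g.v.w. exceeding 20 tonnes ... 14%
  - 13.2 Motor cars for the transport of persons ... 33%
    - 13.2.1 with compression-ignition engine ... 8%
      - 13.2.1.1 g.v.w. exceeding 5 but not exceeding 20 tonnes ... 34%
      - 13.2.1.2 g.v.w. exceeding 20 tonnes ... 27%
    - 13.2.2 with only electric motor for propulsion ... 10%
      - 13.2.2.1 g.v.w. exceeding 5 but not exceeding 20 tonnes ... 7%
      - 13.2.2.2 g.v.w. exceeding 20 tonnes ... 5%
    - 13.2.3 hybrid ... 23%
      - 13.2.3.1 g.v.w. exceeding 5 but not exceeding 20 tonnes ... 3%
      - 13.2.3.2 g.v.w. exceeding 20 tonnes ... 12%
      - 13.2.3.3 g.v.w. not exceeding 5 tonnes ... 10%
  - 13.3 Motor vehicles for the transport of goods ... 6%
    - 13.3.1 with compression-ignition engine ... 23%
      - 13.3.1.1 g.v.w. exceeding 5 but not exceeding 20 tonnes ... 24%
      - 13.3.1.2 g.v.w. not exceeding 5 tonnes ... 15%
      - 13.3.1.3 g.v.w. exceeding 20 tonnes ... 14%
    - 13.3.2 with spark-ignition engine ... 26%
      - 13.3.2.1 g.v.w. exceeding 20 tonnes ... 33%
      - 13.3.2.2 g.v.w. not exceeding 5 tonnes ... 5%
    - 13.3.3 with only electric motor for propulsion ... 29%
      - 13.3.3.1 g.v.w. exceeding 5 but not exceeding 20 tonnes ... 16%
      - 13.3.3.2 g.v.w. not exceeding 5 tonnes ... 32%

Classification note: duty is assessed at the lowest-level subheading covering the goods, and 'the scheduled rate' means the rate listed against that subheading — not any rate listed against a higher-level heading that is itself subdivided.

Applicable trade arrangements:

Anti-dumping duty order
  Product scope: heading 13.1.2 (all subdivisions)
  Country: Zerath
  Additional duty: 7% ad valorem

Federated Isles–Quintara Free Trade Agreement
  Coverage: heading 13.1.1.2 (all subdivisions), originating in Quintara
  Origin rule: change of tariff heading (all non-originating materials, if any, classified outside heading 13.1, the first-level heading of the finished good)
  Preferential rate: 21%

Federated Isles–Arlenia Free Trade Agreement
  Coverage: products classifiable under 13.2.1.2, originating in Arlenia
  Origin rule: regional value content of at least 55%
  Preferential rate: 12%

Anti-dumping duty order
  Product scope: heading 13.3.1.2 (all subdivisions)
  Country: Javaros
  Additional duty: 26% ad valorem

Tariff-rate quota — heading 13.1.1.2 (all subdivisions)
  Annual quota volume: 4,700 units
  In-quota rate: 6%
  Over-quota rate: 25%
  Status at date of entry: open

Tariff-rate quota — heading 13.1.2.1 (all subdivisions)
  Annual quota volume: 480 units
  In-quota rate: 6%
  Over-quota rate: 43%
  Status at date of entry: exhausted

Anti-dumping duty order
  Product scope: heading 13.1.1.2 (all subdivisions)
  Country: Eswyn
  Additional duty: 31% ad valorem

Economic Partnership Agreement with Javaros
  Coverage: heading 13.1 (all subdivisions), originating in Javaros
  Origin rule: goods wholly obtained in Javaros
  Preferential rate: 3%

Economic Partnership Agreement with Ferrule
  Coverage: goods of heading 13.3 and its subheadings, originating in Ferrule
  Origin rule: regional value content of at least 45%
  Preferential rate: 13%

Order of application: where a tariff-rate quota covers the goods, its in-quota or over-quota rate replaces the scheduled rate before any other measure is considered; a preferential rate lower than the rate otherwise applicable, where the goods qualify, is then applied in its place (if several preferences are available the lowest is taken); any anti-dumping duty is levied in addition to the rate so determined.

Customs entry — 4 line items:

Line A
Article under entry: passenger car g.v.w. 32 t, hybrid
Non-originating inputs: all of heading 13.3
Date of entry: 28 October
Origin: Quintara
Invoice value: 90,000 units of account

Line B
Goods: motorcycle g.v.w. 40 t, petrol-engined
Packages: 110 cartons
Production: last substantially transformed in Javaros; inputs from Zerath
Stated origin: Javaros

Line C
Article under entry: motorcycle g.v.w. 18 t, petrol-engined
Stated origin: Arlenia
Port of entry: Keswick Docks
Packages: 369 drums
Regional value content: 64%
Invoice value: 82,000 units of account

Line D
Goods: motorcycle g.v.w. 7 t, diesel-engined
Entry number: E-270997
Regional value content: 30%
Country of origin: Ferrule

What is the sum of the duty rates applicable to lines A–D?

70%

Line A: passenger car → 13.2; hybrid → 13.2.3; g.v.w. 32 t → 13.2.3.2. Scheduled 12%. Quintara agreement on 13.1.1.2: 13.2.3.2 not covered. → 12%.
Line B: motorcycle → 13.1; petrol-engined → 13.1.2; g.v.w. 40 t → 13.1.2.3. Scheduled 6%. Javaros agreement on 13.1: not wholly obtained. → 6%.
Line C: motorcycle → 13.1; petrol-engined → 13.1.2; g.v.w. 18 t → 13.1.2.2. Scheduled 32%. Arlenia agreement on 13.2.1.2: 13.1.2.2 not covered. → 32%.
Line D: motorcycle → 13.1; diesel-engined → 13.1.1; g.v.w. 7 t → 13.1.1.1. Scheduled 20%. Ferrule agreement on 13.3: 13.1.1.1 not covered. → 20%.
Sum: 12% + 6% + 32% + 20% = 70%.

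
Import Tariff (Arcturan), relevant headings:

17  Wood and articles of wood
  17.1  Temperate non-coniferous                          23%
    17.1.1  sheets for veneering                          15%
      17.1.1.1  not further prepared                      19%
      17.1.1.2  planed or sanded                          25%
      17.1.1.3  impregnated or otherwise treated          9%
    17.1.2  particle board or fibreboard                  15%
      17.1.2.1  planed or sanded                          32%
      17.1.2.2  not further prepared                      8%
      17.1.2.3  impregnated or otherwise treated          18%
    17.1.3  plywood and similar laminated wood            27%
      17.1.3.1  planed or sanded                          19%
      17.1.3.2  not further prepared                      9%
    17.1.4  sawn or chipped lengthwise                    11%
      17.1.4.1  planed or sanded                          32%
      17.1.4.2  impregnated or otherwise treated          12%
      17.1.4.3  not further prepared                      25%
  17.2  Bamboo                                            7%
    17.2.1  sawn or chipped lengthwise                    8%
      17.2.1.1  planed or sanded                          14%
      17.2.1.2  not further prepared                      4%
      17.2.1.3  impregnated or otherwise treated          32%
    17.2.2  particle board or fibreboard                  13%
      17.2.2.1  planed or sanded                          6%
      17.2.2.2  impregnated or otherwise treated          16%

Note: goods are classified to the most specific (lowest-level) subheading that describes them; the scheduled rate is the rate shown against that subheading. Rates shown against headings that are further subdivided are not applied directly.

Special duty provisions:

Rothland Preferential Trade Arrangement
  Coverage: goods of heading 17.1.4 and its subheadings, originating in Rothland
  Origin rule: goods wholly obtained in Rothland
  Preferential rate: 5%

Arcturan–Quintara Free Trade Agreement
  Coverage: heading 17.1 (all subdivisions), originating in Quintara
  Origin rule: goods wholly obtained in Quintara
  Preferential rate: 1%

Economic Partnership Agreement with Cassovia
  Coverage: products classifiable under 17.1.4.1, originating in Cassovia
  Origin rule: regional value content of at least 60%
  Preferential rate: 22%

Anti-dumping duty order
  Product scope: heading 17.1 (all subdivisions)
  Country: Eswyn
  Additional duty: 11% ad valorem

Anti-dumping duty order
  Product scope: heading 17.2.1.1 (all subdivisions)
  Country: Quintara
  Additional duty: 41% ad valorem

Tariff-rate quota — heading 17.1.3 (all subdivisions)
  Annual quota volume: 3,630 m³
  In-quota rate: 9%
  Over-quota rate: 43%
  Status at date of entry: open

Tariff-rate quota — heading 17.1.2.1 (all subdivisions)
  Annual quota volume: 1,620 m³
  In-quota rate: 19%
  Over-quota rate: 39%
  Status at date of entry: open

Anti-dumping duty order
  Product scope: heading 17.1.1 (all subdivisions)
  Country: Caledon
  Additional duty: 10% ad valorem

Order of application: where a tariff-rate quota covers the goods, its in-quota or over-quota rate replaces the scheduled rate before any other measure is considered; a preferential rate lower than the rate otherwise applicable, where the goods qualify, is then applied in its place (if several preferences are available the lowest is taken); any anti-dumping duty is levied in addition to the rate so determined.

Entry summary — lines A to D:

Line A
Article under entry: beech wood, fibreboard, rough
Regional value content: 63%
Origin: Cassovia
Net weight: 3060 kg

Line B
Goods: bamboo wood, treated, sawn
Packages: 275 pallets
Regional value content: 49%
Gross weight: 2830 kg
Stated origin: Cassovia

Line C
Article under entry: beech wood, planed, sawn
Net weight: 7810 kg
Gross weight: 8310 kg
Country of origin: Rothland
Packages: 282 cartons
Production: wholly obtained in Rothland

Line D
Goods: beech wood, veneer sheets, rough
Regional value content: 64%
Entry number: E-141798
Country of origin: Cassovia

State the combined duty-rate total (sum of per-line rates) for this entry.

Line A: beech → 17.1; fibreboard → 17.1.2; rough → 17.1.2.2. Scheduled 8%. Cassovia agreement on 17.1.4.1: 17.1.2.2 not covered. → 8%.
Line B: bamboo → 17.2; sawn → 17.2.1; treated → 17.2.1.3. Scheduled 32%. Cassovia agreement on 17.1.4.1: 17.2.1.3 not covered. → 32%.
Line C: beech → 17.1; sawn → 17.1.4; planed → 17.1.4.1. Scheduled 32%. Rothland agreement on 17.1.4: wholly obtained → 5% available; preferential 5%. → 5%.
Line D: beech → 17.1; veneer sheets → 17.1.1; rough → 17.1.1.1. Scheduled 19%. Cassovia agreement on 17.1.4.1: 17.1.1.1 not covered. → 19%.
Sum: 8% + 32% + 5% + 19% = 64%.

64%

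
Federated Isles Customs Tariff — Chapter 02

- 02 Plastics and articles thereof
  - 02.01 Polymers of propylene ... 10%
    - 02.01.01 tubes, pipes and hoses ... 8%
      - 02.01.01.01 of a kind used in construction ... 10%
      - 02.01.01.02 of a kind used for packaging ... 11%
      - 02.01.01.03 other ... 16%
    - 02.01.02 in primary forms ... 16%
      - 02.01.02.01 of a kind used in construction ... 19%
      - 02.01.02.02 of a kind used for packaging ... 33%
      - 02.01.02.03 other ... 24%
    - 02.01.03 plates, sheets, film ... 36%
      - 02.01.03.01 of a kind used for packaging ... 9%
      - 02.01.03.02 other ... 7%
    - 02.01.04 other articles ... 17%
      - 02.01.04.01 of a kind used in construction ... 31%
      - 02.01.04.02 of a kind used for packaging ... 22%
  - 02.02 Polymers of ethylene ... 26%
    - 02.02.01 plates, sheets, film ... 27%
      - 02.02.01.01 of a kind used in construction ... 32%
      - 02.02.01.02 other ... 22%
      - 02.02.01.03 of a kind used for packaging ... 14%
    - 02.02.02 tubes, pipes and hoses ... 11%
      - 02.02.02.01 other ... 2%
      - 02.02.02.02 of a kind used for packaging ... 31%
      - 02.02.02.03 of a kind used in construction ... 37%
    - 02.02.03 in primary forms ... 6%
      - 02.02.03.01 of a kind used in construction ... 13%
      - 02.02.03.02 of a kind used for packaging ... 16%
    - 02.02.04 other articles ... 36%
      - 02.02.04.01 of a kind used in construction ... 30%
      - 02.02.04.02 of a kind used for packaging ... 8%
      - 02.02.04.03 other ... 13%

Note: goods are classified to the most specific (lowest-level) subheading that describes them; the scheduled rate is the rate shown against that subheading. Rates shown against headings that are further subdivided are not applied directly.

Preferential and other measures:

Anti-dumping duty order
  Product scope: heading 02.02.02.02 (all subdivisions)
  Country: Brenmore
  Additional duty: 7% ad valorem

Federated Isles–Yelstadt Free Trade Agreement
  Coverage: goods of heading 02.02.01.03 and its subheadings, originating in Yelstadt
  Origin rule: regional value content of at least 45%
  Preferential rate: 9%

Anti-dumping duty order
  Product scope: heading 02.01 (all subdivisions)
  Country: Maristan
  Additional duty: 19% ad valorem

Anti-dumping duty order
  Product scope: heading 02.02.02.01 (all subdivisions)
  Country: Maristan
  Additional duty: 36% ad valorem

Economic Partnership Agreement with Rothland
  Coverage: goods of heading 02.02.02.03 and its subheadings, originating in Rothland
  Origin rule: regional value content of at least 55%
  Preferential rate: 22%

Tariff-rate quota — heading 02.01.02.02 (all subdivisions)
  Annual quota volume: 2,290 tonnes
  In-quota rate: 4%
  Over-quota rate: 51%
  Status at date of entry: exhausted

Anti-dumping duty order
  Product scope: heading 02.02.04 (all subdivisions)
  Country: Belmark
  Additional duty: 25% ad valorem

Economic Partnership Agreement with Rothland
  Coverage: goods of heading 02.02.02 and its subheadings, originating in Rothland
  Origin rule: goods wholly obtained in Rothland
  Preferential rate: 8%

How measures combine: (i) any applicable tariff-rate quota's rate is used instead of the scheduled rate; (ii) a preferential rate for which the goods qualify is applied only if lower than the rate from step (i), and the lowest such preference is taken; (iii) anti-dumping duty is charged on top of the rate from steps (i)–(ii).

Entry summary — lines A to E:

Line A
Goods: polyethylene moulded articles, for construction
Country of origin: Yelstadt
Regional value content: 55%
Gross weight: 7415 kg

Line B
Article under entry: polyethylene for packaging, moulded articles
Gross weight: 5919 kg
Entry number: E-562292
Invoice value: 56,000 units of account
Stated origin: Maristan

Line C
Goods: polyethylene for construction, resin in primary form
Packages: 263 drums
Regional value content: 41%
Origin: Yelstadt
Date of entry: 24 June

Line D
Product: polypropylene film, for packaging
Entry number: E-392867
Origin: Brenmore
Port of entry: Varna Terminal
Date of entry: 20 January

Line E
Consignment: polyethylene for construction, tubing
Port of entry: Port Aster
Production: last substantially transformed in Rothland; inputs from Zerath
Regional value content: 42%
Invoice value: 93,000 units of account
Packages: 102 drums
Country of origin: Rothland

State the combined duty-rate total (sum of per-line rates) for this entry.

Line A: polyethylene → 02.02; moulded articles → 02.02.04; for construction → 02.02.04.01. Scheduled 30%. Yelstadt agreement on 02.02.01.03: 02.02.04.01 not covered. → 30%.
Line B: polyethylene → 02.02; moulded articles → 02.02.04; for packaging → 02.02.04.02. Scheduled 8%. No special measure applies. → 8%.
Line C: polyethylene → 02.02; resin in primary form → 02.02.03; for construction → 02.02.03.01. Scheduled 13%. Yelstadt agreement on 02.02.01.03: 02.02.03.01 not covered. → 13%.
Line D: polypropylene → 02.01; film → 02.01.03; for packaging → 02.01.03.01. Scheduled 9%. No special measure applies. → 9%.
Line E: polyethylene → 02.02; tubing → 02.02.02; for construction → 02.02.02.03. Scheduled 37%. Rothland agreement on 02.02.02.03: RVC < 55%; Rothland agreement on 02.02.02: not wholly obtained. → 37%.
Sum: 30% + 8% + 13% + 9% + 37% = 97%.

97%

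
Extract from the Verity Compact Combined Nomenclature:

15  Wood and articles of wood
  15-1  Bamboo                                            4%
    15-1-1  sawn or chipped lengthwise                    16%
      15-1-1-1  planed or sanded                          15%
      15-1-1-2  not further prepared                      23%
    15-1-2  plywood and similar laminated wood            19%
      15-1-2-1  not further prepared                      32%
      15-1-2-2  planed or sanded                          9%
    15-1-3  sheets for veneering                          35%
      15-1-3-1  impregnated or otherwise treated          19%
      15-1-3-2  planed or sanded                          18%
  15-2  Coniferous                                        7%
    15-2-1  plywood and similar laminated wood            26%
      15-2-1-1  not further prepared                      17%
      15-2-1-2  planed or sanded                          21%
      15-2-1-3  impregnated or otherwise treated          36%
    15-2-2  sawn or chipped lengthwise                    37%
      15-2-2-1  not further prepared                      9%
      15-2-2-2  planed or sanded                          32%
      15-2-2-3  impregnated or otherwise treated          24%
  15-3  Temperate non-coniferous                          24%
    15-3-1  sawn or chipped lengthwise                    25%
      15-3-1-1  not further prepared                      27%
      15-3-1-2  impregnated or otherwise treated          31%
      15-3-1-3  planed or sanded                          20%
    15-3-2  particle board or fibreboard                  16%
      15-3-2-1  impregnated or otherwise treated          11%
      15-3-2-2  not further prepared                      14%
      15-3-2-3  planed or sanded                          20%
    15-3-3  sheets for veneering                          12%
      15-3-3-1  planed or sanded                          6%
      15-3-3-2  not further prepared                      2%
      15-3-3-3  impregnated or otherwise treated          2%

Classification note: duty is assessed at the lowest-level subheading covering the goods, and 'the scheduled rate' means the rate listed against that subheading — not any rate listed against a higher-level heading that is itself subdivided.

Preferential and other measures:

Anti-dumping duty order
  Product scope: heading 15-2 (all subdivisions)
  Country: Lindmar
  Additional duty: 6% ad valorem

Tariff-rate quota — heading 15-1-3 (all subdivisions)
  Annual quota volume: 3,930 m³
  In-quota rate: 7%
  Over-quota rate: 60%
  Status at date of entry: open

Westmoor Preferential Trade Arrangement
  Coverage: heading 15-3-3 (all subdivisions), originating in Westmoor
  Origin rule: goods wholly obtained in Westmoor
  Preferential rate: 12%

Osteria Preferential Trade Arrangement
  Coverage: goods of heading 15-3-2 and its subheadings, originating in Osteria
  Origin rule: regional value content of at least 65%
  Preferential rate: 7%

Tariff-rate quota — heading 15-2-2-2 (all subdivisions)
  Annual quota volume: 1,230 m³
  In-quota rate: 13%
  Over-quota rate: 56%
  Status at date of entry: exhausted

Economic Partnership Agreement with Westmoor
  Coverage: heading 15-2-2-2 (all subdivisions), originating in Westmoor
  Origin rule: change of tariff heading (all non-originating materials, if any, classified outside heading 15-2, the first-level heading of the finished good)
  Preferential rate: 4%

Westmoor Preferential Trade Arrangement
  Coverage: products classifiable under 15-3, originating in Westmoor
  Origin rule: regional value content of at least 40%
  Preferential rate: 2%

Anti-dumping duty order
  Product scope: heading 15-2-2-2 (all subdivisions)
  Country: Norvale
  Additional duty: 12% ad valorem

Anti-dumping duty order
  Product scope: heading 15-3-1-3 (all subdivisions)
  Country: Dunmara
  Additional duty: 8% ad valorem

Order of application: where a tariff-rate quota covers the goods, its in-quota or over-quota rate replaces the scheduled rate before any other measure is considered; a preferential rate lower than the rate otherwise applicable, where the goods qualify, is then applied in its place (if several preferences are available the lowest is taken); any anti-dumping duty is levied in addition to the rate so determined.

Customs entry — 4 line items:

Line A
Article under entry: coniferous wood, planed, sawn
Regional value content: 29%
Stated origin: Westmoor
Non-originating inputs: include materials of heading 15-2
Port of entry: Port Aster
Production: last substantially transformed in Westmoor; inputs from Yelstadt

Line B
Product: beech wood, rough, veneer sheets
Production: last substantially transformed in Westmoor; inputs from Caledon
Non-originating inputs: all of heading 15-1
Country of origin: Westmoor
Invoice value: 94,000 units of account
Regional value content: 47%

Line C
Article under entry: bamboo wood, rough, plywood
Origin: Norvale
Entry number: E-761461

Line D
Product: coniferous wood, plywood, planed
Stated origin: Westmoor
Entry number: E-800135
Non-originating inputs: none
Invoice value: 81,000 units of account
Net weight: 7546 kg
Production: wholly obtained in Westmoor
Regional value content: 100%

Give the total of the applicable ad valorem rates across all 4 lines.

111%

Line A: coniferous → 15-2; sawn → 15-2-2; planed → 15-2-2-2. Scheduled 32%. quota on 15-2-2-2 exhausted → over-quota 56%; Westmoor agreement on 15-3-3: 15-2-2-2 not covered; Westmoor agreement on 15-2-2-2: CTH not met; Westmoor agreement on 15-3: 15-2-2-2 not covered. → 56%.
Line B: beech → 15-3; veneer sheets → 15-3-3; rough → 15-3-3-2. Scheduled 2%. Westmoor agreement on 15-3-3: not wholly obtained; Westmoor agreement on 15-2-2-2: 15-3-3-2 not covered; Westmoor agreement on 15-3: RVC ≥ 40% → 2% available; preference 2% not lower than 2% → no reduction. → 2%.
Line C: bamboo → 15-1; plywood → 15-1-2; rough → 15-1-2-1. Scheduled 32%. No special measure applies. → 32%.
Line D: coniferous → 15-2; plywood → 15-2-1; planed → 15-2-1-2. Scheduled 21%. Westmoor agreement on 15-3-3: 15-2-1-2 not covered; Westmoor agreement on 15-2-2-2: 15-2-1-2 not covered; Westmoor agreement on 15-3: 15-2-1-2 not covered. → 21%.
Sum: 56% + 2% + 32% + 21% = 111%.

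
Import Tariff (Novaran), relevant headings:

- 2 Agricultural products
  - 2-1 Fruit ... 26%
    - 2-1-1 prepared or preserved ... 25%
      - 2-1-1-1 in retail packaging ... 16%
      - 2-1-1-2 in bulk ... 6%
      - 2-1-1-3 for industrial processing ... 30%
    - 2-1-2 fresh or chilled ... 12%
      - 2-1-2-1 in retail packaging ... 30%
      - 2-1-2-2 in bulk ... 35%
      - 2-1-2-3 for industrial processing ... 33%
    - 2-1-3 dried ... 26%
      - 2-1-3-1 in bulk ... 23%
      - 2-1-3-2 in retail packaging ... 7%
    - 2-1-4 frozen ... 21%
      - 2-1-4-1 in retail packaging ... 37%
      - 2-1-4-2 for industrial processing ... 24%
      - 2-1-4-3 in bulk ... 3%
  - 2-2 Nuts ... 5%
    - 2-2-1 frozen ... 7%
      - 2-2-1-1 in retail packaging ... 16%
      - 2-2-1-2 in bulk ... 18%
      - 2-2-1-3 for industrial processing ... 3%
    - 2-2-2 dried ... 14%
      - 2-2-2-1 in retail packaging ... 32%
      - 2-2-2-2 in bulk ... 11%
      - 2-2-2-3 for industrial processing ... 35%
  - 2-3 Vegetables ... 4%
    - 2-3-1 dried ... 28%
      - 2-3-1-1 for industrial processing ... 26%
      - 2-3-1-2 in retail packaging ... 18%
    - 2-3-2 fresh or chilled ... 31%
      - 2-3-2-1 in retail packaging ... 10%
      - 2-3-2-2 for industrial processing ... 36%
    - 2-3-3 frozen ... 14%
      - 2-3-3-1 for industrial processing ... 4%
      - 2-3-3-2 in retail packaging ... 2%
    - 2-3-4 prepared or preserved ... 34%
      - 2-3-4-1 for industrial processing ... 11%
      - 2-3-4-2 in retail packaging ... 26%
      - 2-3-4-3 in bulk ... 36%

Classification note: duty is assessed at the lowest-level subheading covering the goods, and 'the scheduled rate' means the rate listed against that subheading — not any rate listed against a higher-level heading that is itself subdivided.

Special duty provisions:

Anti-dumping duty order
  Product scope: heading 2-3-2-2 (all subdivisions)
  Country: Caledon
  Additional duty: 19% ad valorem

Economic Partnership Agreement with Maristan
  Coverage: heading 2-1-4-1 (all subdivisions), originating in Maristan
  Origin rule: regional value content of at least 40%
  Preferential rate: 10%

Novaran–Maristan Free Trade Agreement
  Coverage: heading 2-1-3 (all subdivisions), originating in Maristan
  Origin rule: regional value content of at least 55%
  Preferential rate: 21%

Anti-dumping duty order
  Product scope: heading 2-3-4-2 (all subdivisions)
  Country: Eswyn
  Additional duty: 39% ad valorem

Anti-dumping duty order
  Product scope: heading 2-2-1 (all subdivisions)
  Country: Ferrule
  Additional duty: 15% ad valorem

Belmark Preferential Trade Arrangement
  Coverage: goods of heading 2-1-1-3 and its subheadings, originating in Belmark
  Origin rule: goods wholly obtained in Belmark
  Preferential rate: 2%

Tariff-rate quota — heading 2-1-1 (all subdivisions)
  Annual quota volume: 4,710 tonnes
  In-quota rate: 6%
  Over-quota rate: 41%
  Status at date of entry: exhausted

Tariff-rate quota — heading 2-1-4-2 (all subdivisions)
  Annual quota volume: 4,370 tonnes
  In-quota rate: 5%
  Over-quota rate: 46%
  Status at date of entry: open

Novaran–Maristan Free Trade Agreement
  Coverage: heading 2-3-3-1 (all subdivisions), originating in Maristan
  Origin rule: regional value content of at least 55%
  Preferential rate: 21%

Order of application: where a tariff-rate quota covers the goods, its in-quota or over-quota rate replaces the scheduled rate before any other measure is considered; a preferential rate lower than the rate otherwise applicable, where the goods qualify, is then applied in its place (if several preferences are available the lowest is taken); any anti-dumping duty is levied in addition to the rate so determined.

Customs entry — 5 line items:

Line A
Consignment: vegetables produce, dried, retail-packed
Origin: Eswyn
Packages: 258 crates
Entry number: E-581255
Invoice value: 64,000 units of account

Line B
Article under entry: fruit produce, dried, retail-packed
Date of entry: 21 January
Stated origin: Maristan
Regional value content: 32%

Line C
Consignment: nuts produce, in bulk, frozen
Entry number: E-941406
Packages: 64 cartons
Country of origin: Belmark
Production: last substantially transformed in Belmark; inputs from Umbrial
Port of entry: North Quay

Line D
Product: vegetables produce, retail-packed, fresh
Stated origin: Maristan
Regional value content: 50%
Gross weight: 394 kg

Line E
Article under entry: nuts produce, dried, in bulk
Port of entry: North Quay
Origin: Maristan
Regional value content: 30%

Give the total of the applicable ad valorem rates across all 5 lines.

Line A: vegetables → 2-3; dried → 2-3-1; retail-packed → 2-3-1-2. Scheduled 18%. No special measure applies. → 18%.
Line B: fruit → 2-1; dried → 2-1-3; retail-packed → 2-1-3-2. Scheduled 7%. Maristan agreement on 2-1-4-1: 2-1-3-2 not covered; Maristan agreement on 2-1-3: RVC < 55%; Maristan agreement on 2-3-3-1: 2-1-3-2 not covered. → 7%.
Line C: nuts → 2-2; frozen → 2-2-1; in bulk → 2-2-1-2. Scheduled 18%. Belmark agreement on 2-1-1-3: 2-2-1-2 not covered. → 18%.
Line D: vegetables → 2-3; fresh → 2-3-2; retail-packed → 2-3-2-1. Scheduled 10%. Maristan agreement on 2-1-4-1: 2-3-2-1 not covered; Maristan agreement on 2-1-3: 2-3-2-1 not covered; Maristan agreement on 2-3-3-1: 2-3-2-1 not covered. → 10%.
Line E: nuts → 2-2; dried → 2-2-2; in bulk → 2-2-2-2. Scheduled 11%. Maristan agreement on 2-1-4-1: 2-2-2-2 not covered; Maristan agreement on 2-1-3: 2-2-2-2 not covered; Maristan agreement on 2-3-3-1: 2-2-2-2 not covered. → 11%.
Sum: 18% + 7% + 18% + 10% + 11% = 64%.

64%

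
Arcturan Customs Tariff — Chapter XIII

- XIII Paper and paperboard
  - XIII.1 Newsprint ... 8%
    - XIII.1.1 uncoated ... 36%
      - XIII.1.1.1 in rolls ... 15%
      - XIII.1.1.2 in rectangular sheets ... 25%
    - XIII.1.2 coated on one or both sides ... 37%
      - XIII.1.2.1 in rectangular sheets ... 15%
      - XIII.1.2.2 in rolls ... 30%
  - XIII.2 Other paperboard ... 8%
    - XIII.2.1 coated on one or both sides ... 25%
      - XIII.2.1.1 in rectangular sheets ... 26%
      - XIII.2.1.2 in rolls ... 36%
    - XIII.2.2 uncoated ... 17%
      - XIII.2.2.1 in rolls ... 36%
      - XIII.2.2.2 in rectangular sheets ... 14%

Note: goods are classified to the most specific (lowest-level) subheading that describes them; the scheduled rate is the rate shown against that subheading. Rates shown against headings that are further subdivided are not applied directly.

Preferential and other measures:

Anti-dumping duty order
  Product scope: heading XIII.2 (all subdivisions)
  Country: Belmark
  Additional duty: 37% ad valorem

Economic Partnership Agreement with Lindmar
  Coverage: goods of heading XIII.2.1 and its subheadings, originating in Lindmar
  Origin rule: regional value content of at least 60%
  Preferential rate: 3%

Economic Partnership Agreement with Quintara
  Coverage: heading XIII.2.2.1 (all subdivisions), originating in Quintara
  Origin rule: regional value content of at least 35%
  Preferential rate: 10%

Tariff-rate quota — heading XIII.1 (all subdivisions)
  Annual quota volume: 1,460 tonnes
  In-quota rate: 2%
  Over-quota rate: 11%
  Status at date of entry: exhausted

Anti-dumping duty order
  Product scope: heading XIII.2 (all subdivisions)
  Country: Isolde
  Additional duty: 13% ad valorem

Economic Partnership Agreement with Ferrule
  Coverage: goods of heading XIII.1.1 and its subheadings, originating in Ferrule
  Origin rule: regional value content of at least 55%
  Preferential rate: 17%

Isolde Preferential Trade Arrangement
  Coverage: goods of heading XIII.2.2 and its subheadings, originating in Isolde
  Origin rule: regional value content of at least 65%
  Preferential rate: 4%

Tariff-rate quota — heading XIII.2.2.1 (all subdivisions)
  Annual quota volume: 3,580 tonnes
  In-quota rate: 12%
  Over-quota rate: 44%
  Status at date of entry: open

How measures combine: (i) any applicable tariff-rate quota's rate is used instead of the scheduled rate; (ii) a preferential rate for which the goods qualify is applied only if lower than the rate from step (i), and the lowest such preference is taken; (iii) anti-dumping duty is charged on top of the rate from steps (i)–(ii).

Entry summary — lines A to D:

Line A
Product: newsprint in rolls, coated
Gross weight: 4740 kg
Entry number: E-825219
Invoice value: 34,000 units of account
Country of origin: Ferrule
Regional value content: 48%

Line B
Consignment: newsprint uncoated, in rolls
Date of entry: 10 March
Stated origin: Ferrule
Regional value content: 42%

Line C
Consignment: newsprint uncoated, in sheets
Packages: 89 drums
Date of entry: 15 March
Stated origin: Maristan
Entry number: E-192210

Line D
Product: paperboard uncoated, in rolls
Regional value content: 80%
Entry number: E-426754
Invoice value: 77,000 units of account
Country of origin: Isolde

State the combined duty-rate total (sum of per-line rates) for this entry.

50%

Line A: newsprint → XIII.1; coated → XIII.1.2; in rolls → XIII.1.2.2. Scheduled 30%. quota on XIII.1 exhausted → over-quota 11%; Ferrule agreement on XIII.1.1: XIII.1.2.2 not covered. → 11%.
Line B: newsprint → XIII.1; uncoated → XIII.1.1; in rolls → XIII.1.1.1. Scheduled 15%. quota on XIII.1 exhausted → over-quota 11%; Ferrule agreement on XIII.1.1: RVC < 55%. → 11%.
Line C: newsprint → XIII.1; uncoated → XIII.1.1; in sheets → XIII.1.1.2. Scheduled 25%. quota on XIII.1 exhausted → over-quota 11%. → 11%.
Line D: paperboard → XIII.2; uncoated → XIII.2.2; in rolls → XIII.2.2.1. Scheduled 36%. quota on XIII.2.2.1 open → in-quota 12%; Isolde agreement on XIII.2.2: RVC ≥ 65% → 4% available; preferential 4%; anti-dumping (Isolde, XIII.2): +13%; total 4% + 13% = 17%. → 17%.
Sum: 11% + 11% + 11% + 17% = 50%.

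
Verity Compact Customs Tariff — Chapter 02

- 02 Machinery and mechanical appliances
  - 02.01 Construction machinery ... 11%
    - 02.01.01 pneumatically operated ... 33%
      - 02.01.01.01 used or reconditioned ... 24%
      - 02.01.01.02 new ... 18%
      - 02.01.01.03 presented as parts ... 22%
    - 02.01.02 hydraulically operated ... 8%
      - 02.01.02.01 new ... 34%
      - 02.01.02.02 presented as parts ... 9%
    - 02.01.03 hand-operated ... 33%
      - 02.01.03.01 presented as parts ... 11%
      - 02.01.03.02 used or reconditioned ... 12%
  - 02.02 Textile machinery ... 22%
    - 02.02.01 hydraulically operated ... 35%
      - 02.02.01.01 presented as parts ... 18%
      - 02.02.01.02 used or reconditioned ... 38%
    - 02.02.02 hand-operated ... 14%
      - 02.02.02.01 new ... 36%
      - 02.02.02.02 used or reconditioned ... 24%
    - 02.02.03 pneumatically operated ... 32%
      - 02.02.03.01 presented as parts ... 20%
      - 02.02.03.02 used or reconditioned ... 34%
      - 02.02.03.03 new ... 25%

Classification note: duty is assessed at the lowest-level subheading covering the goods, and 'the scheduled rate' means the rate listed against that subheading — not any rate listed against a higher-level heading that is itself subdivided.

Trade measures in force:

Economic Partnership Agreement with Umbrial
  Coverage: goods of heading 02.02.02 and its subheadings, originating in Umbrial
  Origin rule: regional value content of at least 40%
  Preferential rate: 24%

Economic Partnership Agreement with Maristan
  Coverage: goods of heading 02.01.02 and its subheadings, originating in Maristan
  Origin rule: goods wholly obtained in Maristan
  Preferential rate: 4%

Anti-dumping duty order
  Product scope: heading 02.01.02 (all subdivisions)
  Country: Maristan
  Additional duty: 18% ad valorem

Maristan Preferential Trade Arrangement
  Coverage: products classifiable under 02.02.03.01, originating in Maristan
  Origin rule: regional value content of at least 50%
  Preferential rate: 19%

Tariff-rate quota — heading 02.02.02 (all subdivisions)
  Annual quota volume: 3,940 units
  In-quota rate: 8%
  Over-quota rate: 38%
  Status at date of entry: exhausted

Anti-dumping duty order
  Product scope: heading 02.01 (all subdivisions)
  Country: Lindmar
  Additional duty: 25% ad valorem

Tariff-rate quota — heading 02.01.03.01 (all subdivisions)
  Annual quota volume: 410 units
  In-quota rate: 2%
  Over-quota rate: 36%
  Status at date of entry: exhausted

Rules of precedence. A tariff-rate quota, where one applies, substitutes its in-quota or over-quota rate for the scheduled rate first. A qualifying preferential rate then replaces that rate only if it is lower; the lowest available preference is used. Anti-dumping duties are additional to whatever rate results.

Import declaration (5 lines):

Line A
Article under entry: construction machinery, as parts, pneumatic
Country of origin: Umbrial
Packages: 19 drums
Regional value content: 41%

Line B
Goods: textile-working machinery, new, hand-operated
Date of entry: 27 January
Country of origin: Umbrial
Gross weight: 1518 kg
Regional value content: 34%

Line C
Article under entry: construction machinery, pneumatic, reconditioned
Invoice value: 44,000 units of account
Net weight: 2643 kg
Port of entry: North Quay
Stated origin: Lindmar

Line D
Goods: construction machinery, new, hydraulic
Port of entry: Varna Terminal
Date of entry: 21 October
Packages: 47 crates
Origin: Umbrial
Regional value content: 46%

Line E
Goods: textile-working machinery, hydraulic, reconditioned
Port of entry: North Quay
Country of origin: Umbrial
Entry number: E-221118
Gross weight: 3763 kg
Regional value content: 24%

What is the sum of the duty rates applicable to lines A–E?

Line A: construction → 02.01; pneumatic → 02.01.01; as parts → 02.01.01.03. Scheduled 22%. Umbrial agreement on 02.02.02: 02.01.01.03 not covered. → 22%.
Line B: textile-working → 02.02; hand-operated → 02.02.02; new → 02.02.02.01. Scheduled 36%. quota on 02.02.02 exhausted → over-quota 38%; Umbrial agreement on 02.02.02: RVC < 40%. → 38%.
Line C: construction → 02.01; pneumatic → 02.01.01; reconditioned → 02.01.01.01. Scheduled 24%. anti-dumping (Lindmar, 02.01): +25%; total 24% + 25% = 49%. → 49%.
Line D: construction → 02.01; hydraulic → 02.01.02; new → 02.01.02.01. Scheduled 34%. Umbrial agreement on 02.02.02: 02.01.02.01 not covered. → 34%.
Line E: textile-working → 02.02; hydraulic → 02.02.01; reconditioned → 02.02.01.02. Scheduled 38%. Umbrial agreement on 02.02.02: 02.02.01.02 not covered. → 38%.
Sum: 22% + 38% + 49% + 34% + 38% = 181%.

181%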